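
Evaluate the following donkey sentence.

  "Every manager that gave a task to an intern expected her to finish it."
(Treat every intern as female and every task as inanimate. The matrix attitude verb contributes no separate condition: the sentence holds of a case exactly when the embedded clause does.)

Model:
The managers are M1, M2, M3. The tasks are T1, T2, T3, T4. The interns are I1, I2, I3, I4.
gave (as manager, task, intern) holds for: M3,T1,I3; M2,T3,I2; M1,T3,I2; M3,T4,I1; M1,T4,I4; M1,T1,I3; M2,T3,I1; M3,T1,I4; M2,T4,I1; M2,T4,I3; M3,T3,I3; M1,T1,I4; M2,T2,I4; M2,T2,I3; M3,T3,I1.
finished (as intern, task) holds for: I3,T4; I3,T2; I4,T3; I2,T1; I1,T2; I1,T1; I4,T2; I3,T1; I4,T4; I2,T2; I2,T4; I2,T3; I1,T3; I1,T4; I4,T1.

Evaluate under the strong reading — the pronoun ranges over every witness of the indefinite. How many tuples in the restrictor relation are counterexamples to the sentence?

"her" takes "an intern" as antecedent and "it" takes "a task"; both are donkey pronouns co-varying with the restrictor.
Strong reading: for every (m,t,i) with gave(m,t,i), finished(i,t).
Restrictor triples: (M1,T1,I3)→finished(I3,T1) ✓  (M1,T1,I4)→finished(I4,T1) ✓  (M1,T3,I2)→finished(I2,T3) ✓  (M1,T4,I4)→finished(I4,T4) ✓  (M2,T2,I3)→finished(I3,T2) ✓  (M2,T2,I4)→finished(I4,T2) ✓  (M2,T3,I1)→finished(I1,T3) ✓  (M2,T3,I2)→finished(I2,T3) ✓  (M2,T4,I1)→finished(I1,T4) ✓  (M2,T4,I3)→finished(I3,T4) ✓  (M3,T1,I3)→finished(I3,T1) ✓  (M3,T1,I4)→finished(I4,T1) ✓  (M3,T3,I1)→finished(I1,T3) ✓  (M3,T3,I3)→finished(I3,T3) ✗  (M3,T4,I1)→finished(I1,T4) ✓
Counterexamples (restrictor triples failing the scope): 1.

1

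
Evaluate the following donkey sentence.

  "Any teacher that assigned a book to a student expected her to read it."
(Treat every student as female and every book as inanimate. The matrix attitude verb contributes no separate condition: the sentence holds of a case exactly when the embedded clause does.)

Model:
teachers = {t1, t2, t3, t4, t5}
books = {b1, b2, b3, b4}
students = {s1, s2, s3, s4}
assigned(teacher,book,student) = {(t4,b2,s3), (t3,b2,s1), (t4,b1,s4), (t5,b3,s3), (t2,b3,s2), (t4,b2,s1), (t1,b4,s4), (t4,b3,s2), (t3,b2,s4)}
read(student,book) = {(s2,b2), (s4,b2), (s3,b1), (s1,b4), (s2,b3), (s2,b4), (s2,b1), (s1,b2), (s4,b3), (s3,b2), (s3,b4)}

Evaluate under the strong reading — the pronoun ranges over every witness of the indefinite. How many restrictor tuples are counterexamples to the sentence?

3

"her" takes "a student" as antecedent and "it" takes "a book"; both are donkey pronouns co-varying with the restrictor.
Strong reading: for every (t,b,s) with assigned(t,b,s), read(s,b).
Restrictor triples: (t1,b4,s4)→read(s4,b4) ✗  (t2,b3,s2)→read(s2,b3) ✓  (t3,b2,s1)→read(s1,b2) ✓  (t3,b2,s4)→read(s4,b2) ✓  (t4,b1,s4)→read(s4,b1) ✗  (t4,b2,s1)→read(s1,b2) ✓  (t4,b2,s3)→read(s3,b2) ✓  (t4,b3,s2)→read(s2,b3) ✓  (t5,b3,s3)→read(s3,b3) ✗
Counterexamples (restrictor triples failing the scope): 3.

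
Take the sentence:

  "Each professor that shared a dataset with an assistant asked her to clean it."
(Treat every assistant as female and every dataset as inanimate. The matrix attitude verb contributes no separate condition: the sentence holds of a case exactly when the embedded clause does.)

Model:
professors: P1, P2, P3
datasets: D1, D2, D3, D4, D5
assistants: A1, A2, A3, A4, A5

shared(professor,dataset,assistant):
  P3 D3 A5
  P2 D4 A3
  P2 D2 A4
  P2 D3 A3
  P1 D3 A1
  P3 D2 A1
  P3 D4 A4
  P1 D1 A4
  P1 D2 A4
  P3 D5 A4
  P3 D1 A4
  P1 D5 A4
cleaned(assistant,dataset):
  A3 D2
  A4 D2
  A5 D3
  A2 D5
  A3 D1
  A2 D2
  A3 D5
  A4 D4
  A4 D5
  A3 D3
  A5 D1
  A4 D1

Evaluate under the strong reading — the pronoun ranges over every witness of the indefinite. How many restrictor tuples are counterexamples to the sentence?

3

"her" takes "an assistant" as antecedent and "it" takes "a dataset"; both are donkey pronouns co-varying with the restrictor.
Strong reading: for every (p,d,a) with shared(p,d,a), cleaned(a,d).
Restrictor triples: (P1,D1,A4)→cleaned(A4,D1) ✓  (P1,D2,A4)→cleaned(A4,D2) ✓  (P1,D3,A1)→cleaned(A1,D3) ✗  (P1,D5,A4)→cleaned(A4,D5) ✓  (P2,D2,A4)→cleaned(A4,D2) ✓  (P2,D3,A3)→cleaned(A3,D3) ✓  (P2,D4,A3)→cleaned(A3,D4) ✗  (P3,D1,A4)→cleaned(A4,D1) ✓  (P3,D2,A1)→cleaned(A1,D2) ✗  (P3,D3,A5)→cleaned(A5,D3) ✓  (P3,D4,A4)→cleaned(A4,D4) ✓  (P3,D5,A4)→cleaned(A4,D5) ✓
Counterexamples (restrictor triples failing the scope): 3.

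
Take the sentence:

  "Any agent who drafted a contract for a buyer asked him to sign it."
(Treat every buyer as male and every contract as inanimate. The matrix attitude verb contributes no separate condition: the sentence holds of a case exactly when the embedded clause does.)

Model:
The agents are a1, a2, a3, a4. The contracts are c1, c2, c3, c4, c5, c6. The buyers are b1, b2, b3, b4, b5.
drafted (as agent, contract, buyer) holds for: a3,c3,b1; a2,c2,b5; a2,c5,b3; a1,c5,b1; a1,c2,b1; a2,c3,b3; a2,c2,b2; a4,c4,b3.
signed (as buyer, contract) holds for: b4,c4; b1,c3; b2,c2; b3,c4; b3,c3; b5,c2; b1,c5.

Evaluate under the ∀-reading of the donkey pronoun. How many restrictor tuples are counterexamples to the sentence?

"him" takes "a buyer" as antecedent and "it" takes "a contract"; both are donkey pronouns co-varying with the restrictor.
Strong reading: for every (a,c,b) with drafted(a,c,b), signed(b,c).
Restrictor triples: (a1,c2,b1)→signed(b1,c2) ✗  (a1,c5,b1)→signed(b1,c5) ✓  (a2,c2,b2)→signed(b2,c2) ✓  (a2,c2,b5)→signed(b5,c2) ✓  (a2,c3,b3)→signed(b3,c3) ✓  (a2,c5,b3)→signed(b3,c5) ✗  (a3,c3,b1)→signed(b1,c3) ✓  (a4,c4,b3)→signed(b3,c4) ✓
Counterexamples (restrictor triples failing the scope): 2.

2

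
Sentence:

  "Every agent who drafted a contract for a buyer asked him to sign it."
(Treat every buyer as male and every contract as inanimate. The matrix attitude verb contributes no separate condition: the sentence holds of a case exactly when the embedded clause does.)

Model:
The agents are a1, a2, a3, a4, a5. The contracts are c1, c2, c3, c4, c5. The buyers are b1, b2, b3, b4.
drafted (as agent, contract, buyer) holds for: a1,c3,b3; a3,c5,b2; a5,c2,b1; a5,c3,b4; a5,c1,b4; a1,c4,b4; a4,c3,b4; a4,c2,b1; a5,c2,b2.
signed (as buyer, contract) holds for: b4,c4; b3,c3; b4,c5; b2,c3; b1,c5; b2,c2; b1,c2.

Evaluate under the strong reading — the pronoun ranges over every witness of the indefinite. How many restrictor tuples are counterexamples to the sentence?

"him" takes "a buyer" as antecedent and "it" takes "a contract"; both are donkey pronouns co-varying with the restrictor.
Strong reading: for every (a,c,b) with drafted(a,c,b), signed(b,c).
Restrictor triples: (a1,c3,b3)→signed(b3,c3) ✓  (a1,c4,b4)→signed(b4,c4) ✓  (a3,c5,b2)→signed(b2,c5) ✗  (a4,c2,b1)→signed(b1,c2) ✓  (a4,c3,b4)→signed(b4,c3) ✗  (a5,c1,b4)→signed(b4,c1) ✗  (a5,c2,b1)→signed(b1,c2) ✓  (a5,c2,b2)→signed(b2,c2) ✓  (a5,c3,b4)→signed(b4,c3) ✗
Counterexamples (restrictor triples failing the scope): 4.

4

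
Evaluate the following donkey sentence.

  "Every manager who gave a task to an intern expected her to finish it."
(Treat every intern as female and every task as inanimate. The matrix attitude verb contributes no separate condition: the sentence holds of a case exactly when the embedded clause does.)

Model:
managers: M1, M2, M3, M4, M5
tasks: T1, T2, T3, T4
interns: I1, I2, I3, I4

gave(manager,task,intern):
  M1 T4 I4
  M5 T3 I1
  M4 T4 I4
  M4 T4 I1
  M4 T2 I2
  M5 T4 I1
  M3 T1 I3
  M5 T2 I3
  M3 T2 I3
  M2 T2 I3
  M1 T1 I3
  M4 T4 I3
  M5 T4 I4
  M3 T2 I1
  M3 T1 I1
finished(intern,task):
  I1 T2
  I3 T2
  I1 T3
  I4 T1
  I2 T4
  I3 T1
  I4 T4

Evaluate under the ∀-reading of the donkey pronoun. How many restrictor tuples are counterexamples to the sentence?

"her" takes "an intern" as antecedent and "it" takes "a task"; both are donkey pronouns co-varying with the restrictor.
Strong reading: for every (m,t,i) with gave(m,t,i), finished(i,t).
Restrictor triples: (M1,T1,I3)→finished(I3,T1) ✓  (M1,T4,I4)→finished(I4,T4) ✓  (M2,T2,I3)→finished(I3,T2) ✓  (M3,T1,I1)→finished(I1,T1) ✗  (M3,T1,I3)→finished(I3,T1) ✓  (M3,T2,I1)→finished(I1,T2) ✓  (M3,T2,I3)→finished(I3,T2) ✓  (M4,T2,I2)→finished(I2,T2) ✗  (M4,T4,I1)→finished(I1,T4) ✗  (M4,T4,I3)→finished(I3,T4) ✗  (M4,T4,I4)→finished(I4,T4) ✓  (M5,T2,I3)→finished(I3,T2) ✓  (M5,T3,I1)→finished(I1,T3) ✓  (M5,T4,I1)→finished(I1,T4) ✗  (M5,T4,I4)→finished(I4,T4) ✓
Counterexamples (restrictor triples failing the scope): 5.

5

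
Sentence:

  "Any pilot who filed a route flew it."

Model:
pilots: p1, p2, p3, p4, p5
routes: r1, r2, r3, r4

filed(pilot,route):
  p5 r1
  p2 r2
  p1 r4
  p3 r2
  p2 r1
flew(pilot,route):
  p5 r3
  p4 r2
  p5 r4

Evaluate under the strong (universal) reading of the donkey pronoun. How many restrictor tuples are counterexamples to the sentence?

5

"it" takes "a route" as antecedent — a donkey pronoun bound across the clause boundary.
Strong reading: for every (p,r) with filed(p,r), flew(p,r).
Restrictor pairs: (p1,r4) ✗  (p2,r1) ✗  (p2,r2) ✗  (p3,r2) ✗  (p5,r1) ✗
Counterexamples (restrictor pairs failing the scope): 5.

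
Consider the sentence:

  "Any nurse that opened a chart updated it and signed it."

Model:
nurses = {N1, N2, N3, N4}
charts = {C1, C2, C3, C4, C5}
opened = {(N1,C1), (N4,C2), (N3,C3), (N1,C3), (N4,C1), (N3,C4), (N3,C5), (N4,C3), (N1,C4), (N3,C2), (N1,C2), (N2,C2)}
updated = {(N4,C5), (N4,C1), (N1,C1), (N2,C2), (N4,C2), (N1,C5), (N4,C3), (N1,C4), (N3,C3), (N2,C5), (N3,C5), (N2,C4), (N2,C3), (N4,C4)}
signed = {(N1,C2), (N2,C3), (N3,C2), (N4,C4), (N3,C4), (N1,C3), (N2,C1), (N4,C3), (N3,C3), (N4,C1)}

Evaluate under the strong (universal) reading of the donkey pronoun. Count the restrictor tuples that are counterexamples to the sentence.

9

"it" takes "a chart" as antecedent — a donkey pronoun bound across the clause boundary.
Strong reading: for every (n,c) with opened(n,c), updated(n,c) ∧ signed(n,c).
Restrictor pairs: (N1,C1) ✗  (N1,C2) ✗  (N1,C3) ✗  (N1,C4) ✗  (N2,C2) ✗  (N3,C2) ✗  (N3,C3) ✓  (N3,C4) ✗  (N3,C5) ✗  (N4,C1) ✓  (N4,C2) ✗  (N4,C3) ✓
Counterexamples (restrictor pairs failing the scope): 9.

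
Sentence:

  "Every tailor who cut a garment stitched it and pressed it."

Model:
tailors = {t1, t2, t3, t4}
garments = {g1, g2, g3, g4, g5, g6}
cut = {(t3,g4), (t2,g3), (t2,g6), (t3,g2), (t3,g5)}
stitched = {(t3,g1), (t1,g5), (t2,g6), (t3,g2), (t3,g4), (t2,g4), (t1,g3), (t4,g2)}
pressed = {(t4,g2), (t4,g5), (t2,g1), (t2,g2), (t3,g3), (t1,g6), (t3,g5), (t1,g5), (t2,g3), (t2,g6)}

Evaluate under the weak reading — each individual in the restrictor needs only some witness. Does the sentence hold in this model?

False

"it" takes "a garment" as antecedent — a donkey pronoun bound across the clause boundary.
Weak reading: every tailor t with some cut-garment has at least one cut-garment g such that stitched(t,g) ∧ pressed(t,g).
Per tailor: t2:✓  t3:✗
t3 has no witness among its cut-garments.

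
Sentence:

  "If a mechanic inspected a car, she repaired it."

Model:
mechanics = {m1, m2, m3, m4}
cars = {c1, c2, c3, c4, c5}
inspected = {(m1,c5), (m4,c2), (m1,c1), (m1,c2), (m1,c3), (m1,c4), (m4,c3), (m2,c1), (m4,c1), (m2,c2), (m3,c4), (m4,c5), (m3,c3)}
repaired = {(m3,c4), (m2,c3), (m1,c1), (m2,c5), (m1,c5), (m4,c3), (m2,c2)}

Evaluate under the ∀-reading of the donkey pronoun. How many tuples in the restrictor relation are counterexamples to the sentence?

"it" takes "a car" as antecedent — a donkey pronoun bound across the clause boundary.
Strong reading: for every (m,c) with inspected(m,c), repaired(m,c).
Restrictor pairs: (m1,c1) ✓  (m1,c2) ✗  (m1,c3) ✗  (m1,c4) ✗  (m1,c5) ✓  (m2,c1) ✗  (m2,c2) ✓  (m3,c3) ✗  (m3,c4) ✓  (m4,c1) ✗  (m4,c2) ✗  (m4,c3) ✓  (m4,c5) ✗
Counterexamples (restrictor pairs failing the scope): 8.

8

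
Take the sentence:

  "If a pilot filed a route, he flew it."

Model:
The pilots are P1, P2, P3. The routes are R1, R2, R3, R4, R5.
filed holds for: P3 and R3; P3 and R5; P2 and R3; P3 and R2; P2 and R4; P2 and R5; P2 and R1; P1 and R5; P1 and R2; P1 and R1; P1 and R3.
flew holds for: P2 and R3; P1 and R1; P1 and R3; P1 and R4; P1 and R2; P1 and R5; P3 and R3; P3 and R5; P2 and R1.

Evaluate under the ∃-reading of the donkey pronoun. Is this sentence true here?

"it" takes "a route" as antecedent — a donkey pronoun bound across the clause boundary.
Weak reading: every pilot p with some filed-route has at least one filed-route r such that flew(p,r).
Per pilot: P1:✓  P2:✓  P3:✓
Every pilot in the restrictor has a witness.

True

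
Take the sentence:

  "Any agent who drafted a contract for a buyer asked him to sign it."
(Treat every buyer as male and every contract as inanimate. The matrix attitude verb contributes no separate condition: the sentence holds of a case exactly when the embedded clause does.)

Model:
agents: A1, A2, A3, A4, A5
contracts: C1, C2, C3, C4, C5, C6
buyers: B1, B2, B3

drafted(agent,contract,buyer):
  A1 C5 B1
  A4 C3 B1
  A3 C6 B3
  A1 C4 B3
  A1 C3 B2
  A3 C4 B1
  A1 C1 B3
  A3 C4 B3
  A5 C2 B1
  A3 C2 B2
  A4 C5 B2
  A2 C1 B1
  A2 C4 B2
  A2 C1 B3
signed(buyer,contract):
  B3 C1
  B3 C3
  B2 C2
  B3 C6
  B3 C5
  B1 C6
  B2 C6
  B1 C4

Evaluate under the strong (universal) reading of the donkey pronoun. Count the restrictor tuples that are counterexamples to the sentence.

9

"him" takes "a buyer" as antecedent and "it" takes "a contract"; both are donkey pronouns co-varying with the restrictor.
Strong reading: for every (a,c,b) with drafted(a,c,b), signed(b,c).
Restrictor triples: (A1,C1,B3)→signed(B3,C1) ✓  (A1,C3,B2)→signed(B2,C3) ✗  (A1,C4,B3)→signed(B3,C4) ✗  (A1,C5,B1)→signed(B1,C5) ✗  (A2,C1,B1)→signed(B1,C1) ✗  (A2,C1,B3)→signed(B3,C1) ✓  (A2,C4,B2)→signed(B2,C4) ✗  (A3,C2,B2)→signed(B2,C2) ✓  (A3,C4,B1)→signed(B1,C4) ✓  (A3,C4,B3)→signed(B3,C4) ✗  (A3,C6,B3)→signed(B3,C6) ✓  (A4,C3,B1)→signed(B1,C3) ✗  (A4,C5,B2)→signed(B2,C5) ✗  (A5,C2,B1)→signed(B1,C2) ✗
Counterexamples (restrictor triples failing the scope): 9.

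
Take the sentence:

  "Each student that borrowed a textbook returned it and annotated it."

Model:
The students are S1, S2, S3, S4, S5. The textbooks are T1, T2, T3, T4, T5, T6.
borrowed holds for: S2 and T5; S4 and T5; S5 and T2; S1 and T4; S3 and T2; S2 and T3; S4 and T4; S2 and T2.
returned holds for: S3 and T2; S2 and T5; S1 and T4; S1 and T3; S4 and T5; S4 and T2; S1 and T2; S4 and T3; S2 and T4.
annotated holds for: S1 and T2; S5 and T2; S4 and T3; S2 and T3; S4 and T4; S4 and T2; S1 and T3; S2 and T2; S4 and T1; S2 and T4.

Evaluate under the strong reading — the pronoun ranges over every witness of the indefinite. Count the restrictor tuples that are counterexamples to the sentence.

"it" takes "a textbook" as antecedent — a donkey pronoun bound across the clause boundary.
Strong reading: for every (s,t) with borrowed(s,t), returned(s,t) ∧ annotated(s,t).
Restrictor pairs: (S1,T4) ✗  (S2,T2) ✗  (S2,T3) ✗  (S2,T5) ✗  (S3,T2) ✗  (S4,T4) ✗  (S4,T5) ✗  (S5,T2) ✗
Counterexamples (restrictor pairs failing the scope): 8.

8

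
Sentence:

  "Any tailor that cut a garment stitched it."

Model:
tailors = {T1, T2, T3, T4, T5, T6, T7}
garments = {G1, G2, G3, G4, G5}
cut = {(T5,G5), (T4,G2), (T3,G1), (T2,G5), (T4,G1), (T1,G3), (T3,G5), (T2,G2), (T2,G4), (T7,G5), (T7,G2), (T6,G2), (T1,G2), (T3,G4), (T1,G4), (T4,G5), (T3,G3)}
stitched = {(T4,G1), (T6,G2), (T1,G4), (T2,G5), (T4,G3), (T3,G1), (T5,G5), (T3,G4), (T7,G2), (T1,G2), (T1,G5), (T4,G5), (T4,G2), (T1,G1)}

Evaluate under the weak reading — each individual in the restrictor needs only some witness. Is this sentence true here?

"it" takes "a garment" as antecedent — a donkey pronoun bound across the clause boundary.
Weak reading: every tailor t with some cut-garment has at least one cut-garment g such that stitched(t,g).
Per tailor: T1:✓  T2:✓  T3:✓  T4:✓  T5:✓  T6:✓  T7:✓
Every tailor in the restrictor has a witness.

True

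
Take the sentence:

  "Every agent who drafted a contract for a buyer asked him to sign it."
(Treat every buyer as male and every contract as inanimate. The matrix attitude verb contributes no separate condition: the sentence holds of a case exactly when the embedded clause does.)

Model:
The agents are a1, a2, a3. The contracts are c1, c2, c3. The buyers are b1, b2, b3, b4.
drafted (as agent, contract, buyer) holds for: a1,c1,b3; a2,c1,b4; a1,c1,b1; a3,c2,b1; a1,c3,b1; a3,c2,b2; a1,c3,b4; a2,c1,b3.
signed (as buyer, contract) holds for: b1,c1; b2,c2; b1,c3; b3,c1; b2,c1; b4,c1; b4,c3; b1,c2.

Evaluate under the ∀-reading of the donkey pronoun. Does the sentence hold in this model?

"him" takes "a buyer" as antecedent and "it" takes "a contract"; both are donkey pronouns co-varying with the restrictor.
Strong reading: for every (a,c,b) with drafted(a,c,b), signed(b,c).
Restrictor triples: (a1,c1,b1)→signed(b1,c1) ✓  (a1,c1,b3)→signed(b3,c1) ✓  (a1,c3,b1)→signed(b1,c3) ✓  (a1,c3,b4)→signed(b4,c3) ✓  (a2,c1,b3)→signed(b3,c1) ✓  (a2,c1,b4)→signed(b4,c1) ✓  (a3,c2,b1)→signed(b1,c2) ✓  (a3,c2,b2)→signed(b2,c2) ✓
Every restrictor triple satisfies the scope.

True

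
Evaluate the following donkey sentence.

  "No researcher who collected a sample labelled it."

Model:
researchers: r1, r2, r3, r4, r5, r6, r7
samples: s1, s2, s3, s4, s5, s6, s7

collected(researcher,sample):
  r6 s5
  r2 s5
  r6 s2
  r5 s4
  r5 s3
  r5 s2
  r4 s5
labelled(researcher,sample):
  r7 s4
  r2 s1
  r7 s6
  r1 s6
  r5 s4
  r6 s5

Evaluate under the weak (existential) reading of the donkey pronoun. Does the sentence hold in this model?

"it" takes "a sample" as antecedent — a donkey pronoun bound across the clause boundary.
Truth condition: for no (r,s) with collected(r,s) does labelled(r,s) hold.
Restrictor pairs — does the scope hold? (r2,s5):fails  (r4,s5):fails  (r5,s2):fails  (r5,s3):fails  (r5,s4):holds  (r6,s2):fails  (r6,s5):holds
Scope holds for 2 pair(s), so the sentence is false.

False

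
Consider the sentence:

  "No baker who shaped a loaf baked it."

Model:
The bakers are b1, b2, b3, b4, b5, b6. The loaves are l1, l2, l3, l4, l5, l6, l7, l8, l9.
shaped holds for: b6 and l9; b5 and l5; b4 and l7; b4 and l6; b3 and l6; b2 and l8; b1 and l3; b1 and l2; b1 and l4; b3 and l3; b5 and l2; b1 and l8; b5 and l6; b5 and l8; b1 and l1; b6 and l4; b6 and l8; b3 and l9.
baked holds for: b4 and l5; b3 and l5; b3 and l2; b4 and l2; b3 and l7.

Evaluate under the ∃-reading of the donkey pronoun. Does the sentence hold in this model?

"it" takes "a loaf" as antecedent — a donkey pronoun bound across the clause boundary.
Truth condition: for no (b,l) with shaped(b,l) does baked(b,l) hold.
Restrictor pairs — does the scope hold? (b1,l1):fails  (b1,l2):fails  (b1,l3):fails  (b1,l4):fails  (b1,l8):fails  (b2,l8):fails  (b3,l3):fails  (b3,l6):fails  (b3,l9):fails  (b4,l6):fails  (b4,l7):fails  (b5,l2):fails  (b5,l5):fails  (b5,l6):fails  (b5,l8):fails  (b6,l4):fails  (b6,l8):fails  (b6,l9):fails
Scope holds for no restrictor pair, so the sentence is true.

True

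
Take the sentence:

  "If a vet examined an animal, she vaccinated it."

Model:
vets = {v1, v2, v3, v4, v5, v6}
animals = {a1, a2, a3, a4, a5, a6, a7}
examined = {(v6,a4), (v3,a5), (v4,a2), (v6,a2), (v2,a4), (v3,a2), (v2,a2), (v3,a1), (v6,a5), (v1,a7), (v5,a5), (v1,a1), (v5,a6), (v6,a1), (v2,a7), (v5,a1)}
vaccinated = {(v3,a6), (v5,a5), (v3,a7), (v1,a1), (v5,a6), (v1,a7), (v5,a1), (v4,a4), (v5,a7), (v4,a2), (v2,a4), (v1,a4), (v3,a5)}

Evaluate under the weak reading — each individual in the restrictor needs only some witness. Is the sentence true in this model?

"it" takes "an animal" as antecedent — a donkey pronoun bound across the clause boundary.
Weak reading: every vet v with some examined-animal has at least one examined-animal a such that vaccinated(v,a).
Per vet: v1:✓  v2:✓  v3:✓  v4:✓  v5:✓  v6:✗
v6 has no witness among its examined-animals.

False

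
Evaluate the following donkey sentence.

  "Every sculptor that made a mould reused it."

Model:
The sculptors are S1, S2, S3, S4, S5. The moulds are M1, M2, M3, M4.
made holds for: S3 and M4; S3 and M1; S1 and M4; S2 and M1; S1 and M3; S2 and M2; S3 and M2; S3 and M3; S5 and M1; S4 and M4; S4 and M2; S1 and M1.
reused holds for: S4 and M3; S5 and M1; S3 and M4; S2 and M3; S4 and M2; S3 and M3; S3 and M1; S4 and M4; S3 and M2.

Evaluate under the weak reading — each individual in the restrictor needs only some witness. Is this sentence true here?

"it" takes "a mould" as antecedent — a donkey pronoun bound across the clause boundary.
Weak reading: every sculptor s with some made-mould has at least one made-mould m such that reused(s,m).
Per sculptor: S1:✗  S2:✗  S3:✓  S4:✓  S5:✓
S1 has no witness among its made-moulds.

False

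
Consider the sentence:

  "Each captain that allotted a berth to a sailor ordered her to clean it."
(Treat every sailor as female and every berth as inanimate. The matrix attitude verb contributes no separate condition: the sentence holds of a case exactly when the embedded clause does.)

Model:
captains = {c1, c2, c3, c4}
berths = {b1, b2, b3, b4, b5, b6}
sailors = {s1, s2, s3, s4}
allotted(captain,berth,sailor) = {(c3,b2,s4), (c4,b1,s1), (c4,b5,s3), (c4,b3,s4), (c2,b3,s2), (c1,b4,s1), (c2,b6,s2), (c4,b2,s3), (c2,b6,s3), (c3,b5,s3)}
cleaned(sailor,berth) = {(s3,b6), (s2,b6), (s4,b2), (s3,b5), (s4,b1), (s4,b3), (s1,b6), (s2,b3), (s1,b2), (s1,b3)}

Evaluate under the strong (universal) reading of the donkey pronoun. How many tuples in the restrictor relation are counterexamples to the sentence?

"her" takes "a sailor" as antecedent and "it" takes "a berth"; both are donkey pronouns co-varying with the restrictor.
Strong reading: for every (c,b,s) with allotted(c,b,s), cleaned(s,b).
Restrictor triples: (c1,b4,s1)→cleaned(s1,b4) ✗  (c2,b3,s2)→cleaned(s2,b3) ✓  (c2,b6,s2)→cleaned(s2,b6) ✓  (c2,b6,s3)→cleaned(s3,b6) ✓  (c3,b2,s4)→cleaned(s4,b2) ✓  (c3,b5,s3)→cleaned(s3,b5) ✓  (c4,b1,s1)→cleaned(s1,b1) ✗  (c4,b2,s3)→cleaned(s3,b2) ✗  (c4,b3,s4)→cleaned(s4,b3) ✓  (c4,b5,s3)→cleaned(s3,b5) ✓
Counterexamples (restrictor triples failing the scope): 3.

3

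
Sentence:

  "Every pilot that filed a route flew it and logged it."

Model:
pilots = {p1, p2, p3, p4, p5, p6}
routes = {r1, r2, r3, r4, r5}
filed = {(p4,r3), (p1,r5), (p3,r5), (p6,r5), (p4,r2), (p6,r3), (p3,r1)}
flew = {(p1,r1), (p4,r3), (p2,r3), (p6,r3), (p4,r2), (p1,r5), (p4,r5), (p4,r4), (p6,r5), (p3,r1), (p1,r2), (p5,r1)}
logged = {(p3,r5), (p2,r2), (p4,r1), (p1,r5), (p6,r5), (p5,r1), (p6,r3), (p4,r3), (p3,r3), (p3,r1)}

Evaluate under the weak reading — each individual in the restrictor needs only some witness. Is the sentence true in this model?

True

"it" takes "a route" as antecedent — a donkey pronoun bound across the clause boundary.
Weak reading: every pilot p with some filed-route has at least one filed-route r such that flew(p,r) ∧ logged(p,r).
Per pilot: p1:✓  p3:✓  p4:✓  p6:✓
Every pilot in the restrictor has a witness.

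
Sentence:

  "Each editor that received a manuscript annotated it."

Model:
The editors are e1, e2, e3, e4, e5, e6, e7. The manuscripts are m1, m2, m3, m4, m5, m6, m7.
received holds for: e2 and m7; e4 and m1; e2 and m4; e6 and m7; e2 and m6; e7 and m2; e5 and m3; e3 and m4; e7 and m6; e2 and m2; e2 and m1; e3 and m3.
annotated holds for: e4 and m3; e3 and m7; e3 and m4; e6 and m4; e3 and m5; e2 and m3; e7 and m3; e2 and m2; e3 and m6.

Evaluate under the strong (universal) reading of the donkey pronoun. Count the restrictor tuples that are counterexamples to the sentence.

10

"it" takes "a manuscript" as antecedent — a donkey pronoun bound across the clause boundary.
Strong reading: for every (e,m) with received(e,m), annotated(e,m).
Restrictor pairs: (e2,m1) ✗  (e2,m2) ✓  (e2,m4) ✗  (e2,m6) ✗  (e2,m7) ✗  (e3,m3) ✗  (e3,m4) ✓  (e4,m1) ✗  (e5,m3) ✗  (e6,m7) ✗  (e7,m2) ✗  (e7,m6) ✗
Counterexamples (restrictor pairs failing the scope): 10.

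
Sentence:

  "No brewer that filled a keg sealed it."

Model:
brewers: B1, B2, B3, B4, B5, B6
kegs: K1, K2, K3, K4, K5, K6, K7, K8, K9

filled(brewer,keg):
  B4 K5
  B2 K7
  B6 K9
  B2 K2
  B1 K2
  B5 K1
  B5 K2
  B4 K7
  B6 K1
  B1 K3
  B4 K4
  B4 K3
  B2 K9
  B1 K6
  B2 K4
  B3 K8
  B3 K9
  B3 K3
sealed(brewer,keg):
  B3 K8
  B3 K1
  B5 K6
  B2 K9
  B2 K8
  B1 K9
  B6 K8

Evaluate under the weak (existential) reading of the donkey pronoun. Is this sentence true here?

"it" takes "a keg" as antecedent — a donkey pronoun bound across the clause boundary.
Truth condition: for no (b,k) with filled(b,k) does sealed(b,k) hold.
Restrictor pairs — does the scope hold? (B1,K2):fails  (B1,K3):fails  (B1,K6):fails  (B2,K2):fails  (B2,K4):fails  (B2,K7):fails  (B2,K9):holds  (B3,K3):fails  (B3,K8):holds  (B3,K9):fails  (B4,K3):fails  (B4,K4):fails  (B4,K5):fails  (B4,K7):fails  (B5,K1):fails  (B5,K2):fails  (B6,K1):fails  (B6,K9):fails
Scope holds for 2 pair(s), so the sentence is false.

False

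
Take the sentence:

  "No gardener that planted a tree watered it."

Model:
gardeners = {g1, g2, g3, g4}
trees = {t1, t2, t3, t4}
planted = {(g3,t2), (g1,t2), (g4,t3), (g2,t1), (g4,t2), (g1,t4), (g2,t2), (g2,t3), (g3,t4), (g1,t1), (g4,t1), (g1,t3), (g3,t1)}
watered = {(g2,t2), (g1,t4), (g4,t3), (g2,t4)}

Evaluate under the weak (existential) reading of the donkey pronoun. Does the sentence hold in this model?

False

"it" takes "a tree" as antecedent — a donkey pronoun bound across the clause boundary.
Truth condition: for no (g,t) with planted(g,t) does watered(g,t) hold.
Restrictor pairs — does the scope hold? (g1,t1):fails  (g1,t2):fails  (g1,t3):fails  (g1,t4):holds  (g2,t1):fails  (g2,t2):holds  (g2,t3):fails  (g3,t1):fails  (g3,t2):fails  (g3,t4):fails  (g4,t1):fails  (g4,t2):fails  (g4,t3):holds
Scope holds for 3 pair(s), so the sentence is false.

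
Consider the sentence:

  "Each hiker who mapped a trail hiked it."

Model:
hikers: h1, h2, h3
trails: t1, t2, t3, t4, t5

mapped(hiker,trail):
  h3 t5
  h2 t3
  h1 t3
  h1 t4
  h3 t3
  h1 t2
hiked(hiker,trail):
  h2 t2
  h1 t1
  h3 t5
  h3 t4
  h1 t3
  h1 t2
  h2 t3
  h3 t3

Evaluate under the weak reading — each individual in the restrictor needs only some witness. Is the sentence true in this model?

"it" takes "a trail" as antecedent — a donkey pronoun bound across the clause boundary.
Weak reading: every hiker h with some mapped-trail has at least one mapped-trail t such that hiked(h,t).
Per hiker: h1:✓  h2:✓  h3:✓
Every hiker in the restrictor has a witness.

True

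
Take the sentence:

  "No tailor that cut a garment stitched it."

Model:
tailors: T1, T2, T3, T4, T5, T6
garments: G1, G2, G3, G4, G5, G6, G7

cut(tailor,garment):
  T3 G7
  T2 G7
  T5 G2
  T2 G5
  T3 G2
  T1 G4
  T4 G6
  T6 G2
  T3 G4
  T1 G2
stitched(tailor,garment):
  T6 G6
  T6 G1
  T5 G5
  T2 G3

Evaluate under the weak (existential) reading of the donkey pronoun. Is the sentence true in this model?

True

"it" takes "a garment" as antecedent — a donkey pronoun bound across the clause boundary.
Truth condition: for no (t,g) with cut(t,g) does stitched(t,g) hold.
Restrictor pairs — does the scope hold? (T1,G2):fails  (T1,G4):fails  (T2,G5):fails  (T2,G7):fails  (T3,G2):fails  (T3,G4):fails  (T3,G7):fails  (T4,G6):fails  (T5,G2):fails  (T6,G2):fails
Scope holds for no restrictor pair, so the sentence is true.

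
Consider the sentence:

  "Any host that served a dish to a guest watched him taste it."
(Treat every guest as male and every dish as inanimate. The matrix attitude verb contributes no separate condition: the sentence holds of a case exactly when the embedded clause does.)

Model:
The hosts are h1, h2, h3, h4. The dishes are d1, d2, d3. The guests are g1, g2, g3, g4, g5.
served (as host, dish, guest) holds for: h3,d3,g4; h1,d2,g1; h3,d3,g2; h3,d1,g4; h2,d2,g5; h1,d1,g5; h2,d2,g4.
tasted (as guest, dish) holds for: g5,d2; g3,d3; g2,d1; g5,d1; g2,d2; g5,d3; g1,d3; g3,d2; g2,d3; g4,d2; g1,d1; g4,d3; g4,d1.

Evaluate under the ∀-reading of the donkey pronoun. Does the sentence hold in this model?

False

"him" takes "a guest" as antecedent and "it" takes "a dish"; both are donkey pronouns co-varying with the restrictor.
Strong reading: for every (h,d,g) with served(h,d,g), tasted(g,d).
Restrictor triples: (h1,d1,g5)→tasted(g5,d1) ✓  (h1,d2,g1)→tasted(g1,d2) ✗  (h2,d2,g4)→tasted(g4,d2) ✓  (h2,d2,g5)→tasted(g5,d2) ✓  (h3,d1,g4)→tasted(g4,d1) ✓  (h3,d3,g2)→tasted(g2,d3) ✓  (h3,d3,g4)→tasted(g4,d3) ✓
Counterexample: (h1,d2,g1) — tasted(g1,d2) does not hold.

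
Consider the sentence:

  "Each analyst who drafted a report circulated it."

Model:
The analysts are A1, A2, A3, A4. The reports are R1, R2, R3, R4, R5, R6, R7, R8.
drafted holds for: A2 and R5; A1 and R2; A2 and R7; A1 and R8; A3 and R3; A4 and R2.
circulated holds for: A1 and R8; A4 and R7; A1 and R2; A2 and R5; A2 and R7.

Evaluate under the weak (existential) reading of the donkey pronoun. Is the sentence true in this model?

"it" takes "a report" as antecedent — a donkey pronoun bound across the clause boundary.
Weak reading: every analyst a with some drafted-report has at least one drafted-report r such that circulated(a,r).
Per analyst: A1:✓  A2:✓  A3:✗  A4:✗
A3 has no witness among its drafted-reports.

False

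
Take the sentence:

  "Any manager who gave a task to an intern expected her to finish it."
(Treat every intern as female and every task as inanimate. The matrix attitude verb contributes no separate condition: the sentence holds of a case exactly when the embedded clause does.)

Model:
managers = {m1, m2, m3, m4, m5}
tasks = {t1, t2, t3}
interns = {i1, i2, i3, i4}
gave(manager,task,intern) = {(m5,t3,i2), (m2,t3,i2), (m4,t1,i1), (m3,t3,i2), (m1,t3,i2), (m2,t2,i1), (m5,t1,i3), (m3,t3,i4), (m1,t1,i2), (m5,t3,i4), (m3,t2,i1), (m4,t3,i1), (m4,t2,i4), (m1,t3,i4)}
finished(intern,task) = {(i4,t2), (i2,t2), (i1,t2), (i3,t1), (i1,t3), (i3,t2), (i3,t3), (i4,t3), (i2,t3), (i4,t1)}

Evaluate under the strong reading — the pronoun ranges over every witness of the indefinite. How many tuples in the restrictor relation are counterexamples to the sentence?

2

"her" takes "an intern" as antecedent and "it" takes "a task"; both are donkey pronouns co-varying with the restrictor.
Strong reading: for every (m,t,i) with gave(m,t,i), finished(i,t).
Restrictor triples: (m1,t1,i2)→finished(i2,t1) ✗  (m1,t3,i2)→finished(i2,t3) ✓  (m1,t3,i4)→finished(i4,t3) ✓  (m2,t2,i1)→finished(i1,t2) ✓  (m2,t3,i2)→finished(i2,t3) ✓  (m3,t2,i1)→finished(i1,t2) ✓  (m3,t3,i2)→finished(i2,t3) ✓  (m3,t3,i4)→finished(i4,t3) ✓  (m4,t1,i1)→finished(i1,t1) ✗  (m4,t2,i4)→finished(i4,t2) ✓  (m4,t3,i1)→finished(i1,t3) ✓  (m5,t1,i3)→finished(i3,t1) ✓  (m5,t3,i2)→finished(i2,t3) ✓  (m5,t3,i4)→finished(i4,t3) ✓
Counterexamples (restrictor triples failing the scope): 2.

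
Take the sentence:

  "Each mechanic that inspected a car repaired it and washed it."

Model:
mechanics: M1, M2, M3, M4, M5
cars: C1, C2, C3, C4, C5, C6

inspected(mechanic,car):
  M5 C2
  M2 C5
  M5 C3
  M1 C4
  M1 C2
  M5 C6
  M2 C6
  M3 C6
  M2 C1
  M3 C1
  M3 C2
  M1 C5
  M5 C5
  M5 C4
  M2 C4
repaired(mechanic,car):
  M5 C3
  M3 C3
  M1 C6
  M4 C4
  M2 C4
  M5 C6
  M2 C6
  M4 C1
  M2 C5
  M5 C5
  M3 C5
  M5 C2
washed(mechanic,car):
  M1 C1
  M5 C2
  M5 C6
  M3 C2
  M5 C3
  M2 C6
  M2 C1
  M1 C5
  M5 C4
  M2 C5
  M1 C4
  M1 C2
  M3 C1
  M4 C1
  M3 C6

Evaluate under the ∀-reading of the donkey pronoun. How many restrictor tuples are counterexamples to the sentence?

10

"it" takes "a car" as antecedent — a donkey pronoun bound across the clause boundary.
Strong reading: for every (m,c) with inspected(m,c), repaired(m,c) ∧ washed(m,c).
Restrictor pairs: (M1,C2) ✗  (M1,C4) ✗  (M1,C5) ✗  (M2,C1) ✗  (M2,C4) ✗  (M2,C5) ✓  (M2,C6) ✓  (M3,C1) ✗  (M3,C2) ✗  (M3,C6) ✗  (M5,C2) ✓  (M5,C3) ✓  (M5,C4) ✗  (M5,C5) ✗  (M5,C6) ✓
Counterexamples (restrictor pairs failing the scope): 10.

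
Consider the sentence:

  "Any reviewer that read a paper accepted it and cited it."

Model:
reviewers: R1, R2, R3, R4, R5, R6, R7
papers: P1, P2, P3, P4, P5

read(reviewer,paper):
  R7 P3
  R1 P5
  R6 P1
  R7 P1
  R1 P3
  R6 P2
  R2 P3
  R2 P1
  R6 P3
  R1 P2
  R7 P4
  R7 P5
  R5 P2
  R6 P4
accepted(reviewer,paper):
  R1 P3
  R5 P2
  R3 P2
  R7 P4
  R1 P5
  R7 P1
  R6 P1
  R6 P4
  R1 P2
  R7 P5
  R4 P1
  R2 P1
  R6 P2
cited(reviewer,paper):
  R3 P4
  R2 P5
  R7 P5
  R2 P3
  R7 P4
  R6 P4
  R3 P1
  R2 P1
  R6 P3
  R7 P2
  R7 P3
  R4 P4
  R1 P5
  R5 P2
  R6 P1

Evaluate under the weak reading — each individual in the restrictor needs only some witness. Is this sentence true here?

True

"it" takes "a paper" as antecedent — a donkey pronoun bound across the clause boundary.
Weak reading: every reviewer r with some read-paper has at least one read-paper p such that accepted(r,p) ∧ cited(r,p).
Per reviewer: R1:✓  R2:✓  R5:✓  R6:✓  R7:✓
Every reviewer in the restrictor has a witness.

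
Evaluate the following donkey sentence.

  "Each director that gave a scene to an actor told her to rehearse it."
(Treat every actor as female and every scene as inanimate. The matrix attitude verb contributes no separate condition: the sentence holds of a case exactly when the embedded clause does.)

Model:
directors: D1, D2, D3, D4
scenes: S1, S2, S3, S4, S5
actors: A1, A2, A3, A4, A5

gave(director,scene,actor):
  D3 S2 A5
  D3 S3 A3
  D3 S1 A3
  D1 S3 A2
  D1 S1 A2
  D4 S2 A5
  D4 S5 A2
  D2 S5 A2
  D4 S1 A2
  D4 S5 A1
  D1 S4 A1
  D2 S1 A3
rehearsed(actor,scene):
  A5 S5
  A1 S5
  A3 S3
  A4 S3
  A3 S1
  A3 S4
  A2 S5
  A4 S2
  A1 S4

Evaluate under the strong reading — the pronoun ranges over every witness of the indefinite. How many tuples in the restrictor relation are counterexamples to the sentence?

"her" takes "an actor" as antecedent and "it" takes "a scene"; both are donkey pronouns co-varying with the restrictor.
Strong reading: for every (d,s,a) with gave(d,s,a), rehearsed(a,s).
Restrictor triples: (D1,S1,A2)→rehearsed(A2,S1) ✗  (D1,S3,A2)→rehearsed(A2,S3) ✗  (D1,S4,A1)→rehearsed(A1,S4) ✓  (D2,S1,A3)→rehearsed(A3,S1) ✓  (D2,S5,A2)→rehearsed(A2,S5) ✓  (D3,S1,A3)→rehearsed(A3,S1) ✓  (D3,S2,A5)→rehearsed(A5,S2) ✗  (D3,S3,A3)→rehearsed(A3,S3) ✓  (D4,S1,A2)→rehearsed(A2,S1) ✗  (D4,S2,A5)→rehearsed(A5,S2) ✗  (D4,S5,A1)→rehearsed(A1,S5) ✓  (D4,S5,A2)→rehearsed(A2,S5) ✓
Counterexamples (restrictor triples failing the scope): 5.

5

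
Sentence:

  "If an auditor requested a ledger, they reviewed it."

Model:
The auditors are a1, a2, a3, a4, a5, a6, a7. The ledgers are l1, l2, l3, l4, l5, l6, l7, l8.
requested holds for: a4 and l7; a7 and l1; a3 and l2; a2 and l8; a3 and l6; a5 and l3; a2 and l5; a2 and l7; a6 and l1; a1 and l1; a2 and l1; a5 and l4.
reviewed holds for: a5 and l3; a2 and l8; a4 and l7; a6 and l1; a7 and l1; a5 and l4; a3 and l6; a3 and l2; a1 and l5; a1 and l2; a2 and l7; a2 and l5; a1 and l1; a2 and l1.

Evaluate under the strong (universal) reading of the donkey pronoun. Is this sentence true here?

"it" takes "a ledger" as antecedent — a donkey pronoun bound across the clause boundary.
Strong reading: for every (a,l) with requested(a,l), reviewed(a,l).
Restrictor pairs: (a1,l1) ✓  (a2,l1) ✓  (a2,l5) ✓  (a2,l7) ✓  (a2,l8) ✓  (a3,l2) ✓  (a3,l6) ✓  (a4,l7) ✓  (a5,l3) ✓  (a5,l4) ✓  (a6,l1) ✓  (a7,l1) ✓
Every restrictor pair satisfies the scope.

True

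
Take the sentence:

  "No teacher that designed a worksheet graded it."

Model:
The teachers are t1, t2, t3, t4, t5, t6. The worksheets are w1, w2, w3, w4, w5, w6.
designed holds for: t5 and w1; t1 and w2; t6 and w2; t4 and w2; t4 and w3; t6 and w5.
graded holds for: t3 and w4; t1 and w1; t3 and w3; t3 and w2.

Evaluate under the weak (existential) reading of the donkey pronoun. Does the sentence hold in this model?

True

"it" takes "a worksheet" as antecedent — a donkey pronoun bound across the clause boundary.
Truth condition: for no (t,w) with designed(t,w) does graded(t,w) hold.
Restrictor pairs — does the scope hold? (t1,w2):fails  (t4,w2):fails  (t4,w3):fails  (t5,w1):fails  (t6,w2):fails  (t6,w5):fails
Scope holds for no restrictor pair, so the sentence is true.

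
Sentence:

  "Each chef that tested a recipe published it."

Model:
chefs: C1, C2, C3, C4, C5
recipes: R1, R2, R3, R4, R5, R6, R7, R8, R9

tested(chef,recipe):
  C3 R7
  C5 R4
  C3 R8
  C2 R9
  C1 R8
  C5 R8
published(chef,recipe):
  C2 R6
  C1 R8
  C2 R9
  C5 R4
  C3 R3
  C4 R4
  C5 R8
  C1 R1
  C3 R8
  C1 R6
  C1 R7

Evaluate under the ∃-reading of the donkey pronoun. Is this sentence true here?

"it" takes "a recipe" as antecedent — a donkey pronoun bound across the clause boundary.
Weak reading: every chef c with some tested-recipe has at least one tested-recipe r such that published(c,r).
Per chef: C1:✓  C2:✓  C3:✓  C5:✓
Every chef in the restrictor has a witness.

True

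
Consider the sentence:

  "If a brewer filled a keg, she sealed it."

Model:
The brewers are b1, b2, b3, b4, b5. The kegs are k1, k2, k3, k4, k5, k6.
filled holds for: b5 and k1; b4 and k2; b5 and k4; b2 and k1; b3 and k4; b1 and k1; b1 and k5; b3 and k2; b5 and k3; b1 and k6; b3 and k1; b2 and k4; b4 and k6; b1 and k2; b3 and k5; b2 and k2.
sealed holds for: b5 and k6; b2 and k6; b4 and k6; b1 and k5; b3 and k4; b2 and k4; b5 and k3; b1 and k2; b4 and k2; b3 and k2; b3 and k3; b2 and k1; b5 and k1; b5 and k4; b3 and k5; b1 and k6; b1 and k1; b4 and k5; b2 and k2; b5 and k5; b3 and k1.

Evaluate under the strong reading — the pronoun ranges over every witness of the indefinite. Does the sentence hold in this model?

"it" takes "a keg" as antecedent — a donkey pronoun bound across the clause boundary.
Strong reading: for every (b,k) with filled(b,k), sealed(b,k).
Restrictor pairs: (b1,k1) ✓  (b1,k2) ✓  (b1,k5) ✓  (b1,k6) ✓  (b2,k1) ✓  (b2,k2) ✓  (b2,k4) ✓  (b3,k1) ✓  (b3,k2) ✓  (b3,k4) ✓  (b3,k5) ✓  (b4,k2) ✓  (b4,k6) ✓  (b5,k1) ✓  (b5,k3) ✓  (b5,k4) ✓
Every restrictor pair satisfies the scope.

True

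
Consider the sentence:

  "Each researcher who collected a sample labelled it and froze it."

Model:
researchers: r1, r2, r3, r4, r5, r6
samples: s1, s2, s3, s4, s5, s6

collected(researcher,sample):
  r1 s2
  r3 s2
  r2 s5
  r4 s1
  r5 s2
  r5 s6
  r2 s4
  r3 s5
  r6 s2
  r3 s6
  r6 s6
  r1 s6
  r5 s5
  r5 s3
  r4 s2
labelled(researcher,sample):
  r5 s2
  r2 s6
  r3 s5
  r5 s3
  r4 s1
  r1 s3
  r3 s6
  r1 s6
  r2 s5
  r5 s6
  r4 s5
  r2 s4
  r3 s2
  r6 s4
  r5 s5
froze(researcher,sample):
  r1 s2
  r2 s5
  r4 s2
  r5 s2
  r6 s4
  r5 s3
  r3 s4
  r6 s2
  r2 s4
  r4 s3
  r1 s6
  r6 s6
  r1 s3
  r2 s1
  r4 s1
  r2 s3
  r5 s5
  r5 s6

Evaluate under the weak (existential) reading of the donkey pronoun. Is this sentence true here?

False

"it" takes "a sample" as antecedent — a donkey pronoun bound across the clause boundary.
Weak reading: every researcher r with some collected-sample has at least one collected-sample s such that labelled(r,s) ∧ froze(r,s).
Per researcher: r1:✓  r2:✓  r3:✗  r4:✓  r5:✓  r6:✗
r3 has no witness among its collected-samples.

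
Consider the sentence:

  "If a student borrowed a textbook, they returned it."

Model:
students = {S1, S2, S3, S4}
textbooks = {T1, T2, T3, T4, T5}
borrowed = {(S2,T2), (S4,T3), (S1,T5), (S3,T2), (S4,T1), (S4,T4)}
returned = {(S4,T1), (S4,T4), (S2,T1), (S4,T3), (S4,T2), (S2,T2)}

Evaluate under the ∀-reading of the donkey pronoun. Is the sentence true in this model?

"it" takes "a textbook" as antecedent — a donkey pronoun bound across the clause boundary.
Strong reading: for every (s,t) with borrowed(s,t), returned(s,t).
Restrictor pairs: (S1,T5) ✗  (S2,T2) ✓  (S3,T2) ✗  (S4,T1) ✓  (S4,T3) ✓  (S4,T4) ✓
Counterexample: (S1,T5) is in borrowed but fails the scope.

False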